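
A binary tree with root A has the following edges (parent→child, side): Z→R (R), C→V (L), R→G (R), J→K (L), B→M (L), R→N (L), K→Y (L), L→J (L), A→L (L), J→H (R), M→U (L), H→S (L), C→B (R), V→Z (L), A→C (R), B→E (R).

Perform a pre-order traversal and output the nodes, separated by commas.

Pre-order visits the node, then its left subtree, then its right subtree.
Visit A.
At A: go left to L.
  Visit L.
  At L: go left to J.
    Visit J.
    At J: go left to K.
      Visit K.
      At K: go left to Y.
        Y is a leaf — visit Y.
      At K: no right child.
    At J: go right to H.
      Visit H.
      At H: go left to S.
        S is a leaf — visit S.
      At H: no right child.
  At L: no right child.
At A: go right to C.
  Visit C.
  At C: go left to V.
    Visit V.
    At V: go left to Z.
      Visit Z.
      At Z: no left child.
      At Z: go right to R.
        Visit R.
        At R: go left to N.
          N is a leaf — visit N.
        At R: go right to G.
          G is a leaf — visit G.
    At V: no right child.
  At C: go right to B.
    Visit B.
    At B: go left to M.
      Visit M.
      At M: go left to U.
        U is a leaf — visit U.
      At M: no right child.
    At B: go right to E.
      E is a leaf — visit E.

A, L, J, K, Y, H, S, C, V, Z, R, N, G, B, M, U, E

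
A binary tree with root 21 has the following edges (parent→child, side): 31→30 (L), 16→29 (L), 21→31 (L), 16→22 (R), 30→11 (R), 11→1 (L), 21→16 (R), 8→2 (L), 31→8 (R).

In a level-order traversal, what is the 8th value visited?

Level-order visits nodes level by level from the root, left to right within each level.
Level 0: 21
Level 1: 31, 16
Level 2: 30, 8, 29, 22
Level 3: 11, 2
Level 4: 1
Full level-order sequence: 21, 31, 16, 30, 8, 29, 22, 11, 2, 1.

11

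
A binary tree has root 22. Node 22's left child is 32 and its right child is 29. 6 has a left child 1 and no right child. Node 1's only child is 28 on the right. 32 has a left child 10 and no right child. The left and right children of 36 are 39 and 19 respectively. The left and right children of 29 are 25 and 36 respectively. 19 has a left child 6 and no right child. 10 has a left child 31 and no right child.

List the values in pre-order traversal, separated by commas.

Pre-order visits the node, then its left subtree, then its right subtree.
Visit 22.
At 22: go left to 32.
  Visit 32.
  At 32: go left to 10.
    Visit 10.
    At 10: go left to 31.
      31 is a leaf — visit 31.
    At 10: no right child.
  At 32: no right child.
At 22: go right to 29.
  Visit 29.
  At 29: go left to 25.
    25 is a leaf — visit 25.
  At 29: go right to 36.
    Visit 36.
    At 36: go left to 39.
      39 is a leaf — visit 39.
    At 36: go right to 19.
      Visit 19.
      At 19: go left to 6.
        Visit 6.
        At 6: go left to 1.
          Visit 1.
          At 1: no left child.
          At 1: go right to 28.
            28 is a leaf — visit 28.
        At 6: no right child.
      At 19: no right child.

22, 32, 10, 31, 29, 25, 36, 39, 19, 6, 1, 28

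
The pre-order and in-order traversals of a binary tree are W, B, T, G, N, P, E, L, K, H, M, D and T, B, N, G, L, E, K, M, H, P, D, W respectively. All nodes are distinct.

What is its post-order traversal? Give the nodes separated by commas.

The first element of pre-order is the root; it splits in-order into left and right subtrees.
Root W: left subtree has 11 nodes {T, B, N, G, L, E, K, M, H, P, D}, right has 0 { }.
  Root B: left subtree has 1 node {T}, right has 9 {N, G, L, E, K, M, H, P, D}.
    Root G: left subtree has 1 node {N}, right has 7 {L, E, K, M, H, P, D}.
      Root P: left subtree has 5 nodes {L, E, K, M, H}, right has 1 {D}.
        Root E: left subtree has 1 node {L}, right has 3 {K, M, H}.
          Root K: left subtree has 0 nodes { }, right has 2 {M, H}.
            Root H: left subtree has 1 node {M}, right has 0 { }.

T, N, L, M, H, K, E, D, P, G, B, W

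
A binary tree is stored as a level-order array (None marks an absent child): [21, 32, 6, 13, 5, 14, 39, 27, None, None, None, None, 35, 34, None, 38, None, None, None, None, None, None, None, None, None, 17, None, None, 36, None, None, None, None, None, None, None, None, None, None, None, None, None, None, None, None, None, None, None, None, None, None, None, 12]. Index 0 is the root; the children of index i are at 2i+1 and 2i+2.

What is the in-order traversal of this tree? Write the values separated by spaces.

In-order visits the left subtree, then the node, then the right subtree.
At 21: go left to 32.
  At 32: go left to 13.
    At 13: go left to 27.
      At 27: go left to 38.
        38 is a leaf — visit 38.
      Visit 27.
      At 27: no right child.
    Visit 13.
    At 13: no right child.
  Visit 32.
  At 32: go right to 5.
    5 is a leaf — visit 5.
Visit 21.
At 21: go right to 6.
  At 6: go left to 14.
    At 14: no left child.
    Visit 14.
    At 14: go right to 35.
      At 35: go left to 17.
        At 17: no left child.
        Visit 17.
        At 17: go right to 12.
          12 is a leaf — visit 12.
      Visit 35.
      At 35: no right child.
  Visit 6.
  At 6: go right to 39.
    At 39: go left to 34.
      At 34: no left child.
      Visit 34.
      At 34: go right to 36.
        36 is a leaf — visit 36.
    Visit 39.
    At 39: no right child.

38 27 13 32 5 21 14 17 12 35 6 34 36 39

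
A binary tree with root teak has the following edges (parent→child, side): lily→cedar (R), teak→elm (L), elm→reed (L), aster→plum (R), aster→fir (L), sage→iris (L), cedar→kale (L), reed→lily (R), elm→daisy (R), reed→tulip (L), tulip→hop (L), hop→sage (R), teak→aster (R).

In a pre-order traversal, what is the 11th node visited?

daisy

Pre-order visits the node, then its left subtree, then its right subtree.
Visit teak.
At teak: go left to elm.
  Visit elm.
  At elm: go left to reed.
    Visit reed.
    At reed: go left to tulip.
      Visit tulip.
      At tulip: go left to hop.
        Visit hop.
        At hop: no left child.
        At hop: go right to sage.
          Visit sage.
          At sage: go left to iris.
            iris is a leaf — visit iris.
          At sage: no right child.
      At tulip: no right child.
    At reed: go right to lily.
      Visit lily.
      At lily: no left child.
      At lily: go right to cedar.
        Visit cedar.
        At cedar: go left to kale.
          kale is a leaf — visit kale.
        At cedar: no right child.
  At elm: go right to daisy.
    daisy is a leaf — visit daisy.
At teak: go right to aster.
  Visit aster.
  At aster: go left to fir.
    fir is a leaf — visit fir.
  At aster: go right to plum.
    plum is a leaf — visit plum.
Full pre-order sequence: teak, elm, reed, tulip, hop, sage, iris, lily, cedar, kale, daisy, aster, fir, plum.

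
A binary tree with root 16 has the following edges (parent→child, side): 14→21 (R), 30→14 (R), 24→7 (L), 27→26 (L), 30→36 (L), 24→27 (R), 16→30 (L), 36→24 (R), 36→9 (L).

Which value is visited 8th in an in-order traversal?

In-order visits the left subtree, then the node, then the right subtree.
At 16: go left to 30.
  At 30: go left to 36.
    At 36: go left to 9.
      9 is a leaf — visit 9.
    Visit 36.
    At 36: go right to 24.
      At 24: go left to 7.
        7 is a leaf — visit 7.
      Visit 24.
      At 24: go right to 27.
        At 27: go left to 26.
          26 is a leaf — visit 26.
        Visit 27.
        At 27: no right child.
  Visit 30.
  At 30: go right to 14.
    At 14: no left child.
    Visit 14.
    At 14: go right to 21.
      21 is a leaf — visit 21.
Visit 16.
At 16: no right child.
Full in-order sequence: 9, 36, 7, 24, 26, 27, 30, 14, 21, 16.

14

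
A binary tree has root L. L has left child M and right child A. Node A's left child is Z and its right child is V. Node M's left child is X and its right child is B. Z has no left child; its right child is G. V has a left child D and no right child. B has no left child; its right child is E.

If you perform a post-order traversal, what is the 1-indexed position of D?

7

Post-order visits the left subtree, then the right subtree, then the node.
At L: go left to M.
  At M: go left to X.
    X is a leaf — visit X.
  At M: go right to B.
    At B: no left child.
    At B: go right to E.
      E is a leaf — visit E.
    Visit B.
  Visit M.
At L: go right to A.
  At A: go left to Z.
    At Z: no left child.
    At Z: go right to G.
      G is a leaf — visit G.
    Visit Z.
  At A: go right to V.
    At V: go left to D.
      D is a leaf — visit D.
    At V: no right child.
    Visit V.
  Visit A.
Visit L.
Full post-order sequence: X, E, B, M, G, Z, D, V, A, L.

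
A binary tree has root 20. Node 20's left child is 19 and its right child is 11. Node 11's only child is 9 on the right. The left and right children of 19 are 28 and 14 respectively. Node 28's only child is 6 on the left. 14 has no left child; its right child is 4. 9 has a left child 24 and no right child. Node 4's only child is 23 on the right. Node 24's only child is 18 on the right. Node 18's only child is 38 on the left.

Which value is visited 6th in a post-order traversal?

19

Post-order visits the left subtree, then the right subtree, then the node.
At 20: go left to 19.
  At 19: go left to 28.
    At 28: go left to 6.
      6 is a leaf — visit 6.
    At 28: no right child.
    Visit 28.
  At 19: go right to 14.
    At 14: no left child.
    At 14: go right to 4.
      At 4: no left child.
      At 4: go right to 23.
        23 is a leaf — visit 23.
      Visit 4.
    Visit 14.
  Visit 19.
At 20: go right to 11.
  At 11: no left child.
  At 11: go right to 9.
    At 9: go left to 24.
      At 24: no left child.
      At 24: go right to 18.
        At 18: go left to 38.
          38 is a leaf — visit 38.
        At 18: no right child.
        Visit 18.
      Visit 24.
    At 9: no right child.
    Visit 9.
  Visit 11.
Visit 20.
Full post-order sequence: 6, 28, 23, 4, 14, 19, 38, 18, 24, 9, 11, 20.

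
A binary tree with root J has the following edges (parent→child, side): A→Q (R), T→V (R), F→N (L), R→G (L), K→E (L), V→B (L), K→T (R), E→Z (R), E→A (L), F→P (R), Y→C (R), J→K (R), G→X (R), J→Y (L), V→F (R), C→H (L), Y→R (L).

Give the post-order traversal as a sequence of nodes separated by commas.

Post-order visits the left subtree, then the right subtree, then the node.
At J: go left to Y.
  At Y: go left to R.
    At R: go left to G.
      At G: no left child.
      At G: go right to X.
        X is a leaf — visit X.
      Visit G.
    At R: no right child.
    Visit R.
  At Y: go right to C.
    At C: go left to H.
      H is a leaf — visit H.
    At C: no right child.
    Visit C.
  Visit Y.
At J: go right to K.
  At K: go left to E.
    At E: go left to A.
      At A: no left child.
      At A: go right to Q.
        Q is a leaf — visit Q.
      Visit A.
    At E: go right to Z.
      Z is a leaf — visit Z.
    Visit E.
  At K: go right to T.
    At T: no left child.
    At T: go right to V.
      At V: go left to B.
        B is a leaf — visit B.
      At V: go right to F.
        At F: go left to N.
          N is a leaf — visit N.
        At F: go right to P.
          P is a leaf — visit P.
        Visit F.
      Visit V.
    Visit T.
  Visit K.
Visit J.

X, G, R, H, C, Y, Q, A, Z, E, B, N, P, F, V, T, K, J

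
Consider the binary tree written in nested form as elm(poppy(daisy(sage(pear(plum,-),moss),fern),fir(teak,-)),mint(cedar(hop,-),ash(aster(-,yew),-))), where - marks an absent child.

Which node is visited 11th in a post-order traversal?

Post-order visits the left subtree, then the right subtree, then the node.
At elm: go left to poppy.
  At poppy: go left to daisy.
    At daisy: go left to sage.
      At sage: go left to pear.
        At pear: go left to plum.
          plum is a leaf — visit plum.
        At pear: no right child.
        Visit pear.
      At sage: go right to moss.
        moss is a leaf — visit moss.
      Visit sage.
    At daisy: go right to fern.
      fern is a leaf — visit fern.
    Visit daisy.
  At poppy: go right to fir.
    At fir: go left to teak.
      teak is a leaf — visit teak.
    At fir: no right child.
    Visit fir.
  Visit poppy.
At elm: go right to mint.
  At mint: go left to cedar.
    At cedar: go left to hop.
      hop is a leaf — visit hop.
    At cedar: no right child.
    Visit cedar.
  At mint: go right to ash.
    At ash: go left to aster.
      At aster: no left child.
      At aster: go right to yew.
        yew is a leaf — visit yew.
      Visit aster.
    At ash: no right child.
    Visit ash.
  Visit mint.
Visit elm.
Full post-order sequence: plum, pear, moss, sage, fern, daisy, teak, fir, poppy, hop, cedar, yew, aster, ash, mint, elm.

cedar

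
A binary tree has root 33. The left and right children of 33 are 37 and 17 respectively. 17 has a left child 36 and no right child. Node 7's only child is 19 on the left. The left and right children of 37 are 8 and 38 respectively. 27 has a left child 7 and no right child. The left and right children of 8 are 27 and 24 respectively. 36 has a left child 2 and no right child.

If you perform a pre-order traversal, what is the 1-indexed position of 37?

2

Pre-order visits the node, then its left subtree, then its right subtree.
Visit 33.
At 33: go left to 37.
  Visit 37.
  At 37: go left to 8.
    Visit 8.
    At 8: go left to 27.
      Visit 27.
      At 27: go left to 7.
        Visit 7.
        At 7: go left to 19.
          19 is a leaf — visit 19.
        At 7: no right child.
      At 27: no right child.
    At 8: go right to 24.
      24 is a leaf — visit 24.
  At 37: go right to 38.
    38 is a leaf — visit 38.
At 33: go right to 17.
  Visit 17.
  At 17: go left to 36.
    Visit 36.
    At 36: go left to 2.
      2 is a leaf — visit 2.
    At 36: no right child.
  At 17: no right child.
Full pre-order sequence: 33, 37, 8, 27, 7, 19, 24, 38, 17, 36, 2.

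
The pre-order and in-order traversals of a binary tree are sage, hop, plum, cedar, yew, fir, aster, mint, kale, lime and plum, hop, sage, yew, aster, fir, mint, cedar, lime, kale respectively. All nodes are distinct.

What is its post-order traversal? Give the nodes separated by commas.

The first element of pre-order is the root; it splits in-order into left and right subtrees.
Root sage: left subtree has 2 nodes {plum, hop}, right has 7 {yew, aster, fir, mint, cedar, lime, kale}.
  Root hop: left subtree has 1 node {plum}, right has 0 { }.
  Root cedar: left subtree has 4 nodes {yew, aster, fir, mint}, right has 2 {lime, kale}.
    Root yew: left subtree has 0 nodes { }, right has 3 {aster, fir, mint}.
      Root fir: left subtree has 1 node {aster}, right has 1 {mint}.
    Root kale: left subtree has 1 node {lime}, right has 0 { }.

plum, hop, aster, mint, fir, yew, lime, kale, cedar, sage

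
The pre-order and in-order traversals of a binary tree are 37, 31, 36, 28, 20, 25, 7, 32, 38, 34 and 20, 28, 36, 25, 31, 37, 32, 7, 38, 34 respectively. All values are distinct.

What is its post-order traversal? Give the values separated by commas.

20, 28, 25, 36, 31, 32, 34, 38, 7, 37

The first element of pre-order is the root; it splits in-order into left and right subtrees.
Root 37: left subtree has 5 nodes {20, 28, 36, 25, 31}, right has 4 {32, 7, 38, 34}.
  Root 31: left subtree has 4 nodes {20, 28, 36, 25}, right has 0 { }.
    Root 36: left subtree has 2 nodes {20, 28}, right has 1 {25}.
      Root 28: left subtree has 1 node {20}, right has 0 { }.
  Root 7: left subtree has 1 node {32}, right has 2 {38, 34}.
    Root 38: left subtree has 0 nodes { }, right has 1 {34}.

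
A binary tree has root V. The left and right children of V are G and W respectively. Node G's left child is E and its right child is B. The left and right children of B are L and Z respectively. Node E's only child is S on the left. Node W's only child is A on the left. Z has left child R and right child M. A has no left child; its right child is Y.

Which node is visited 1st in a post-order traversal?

Post-order visits the left subtree, then the right subtree, then the node.
At V: go left to G.
  At G: go left to E.
    At E: go left to S.
      S is a leaf — visit S.
    At E: no right child.
    Visit E.
  At G: go right to B.
    At B: go left to L.
      L is a leaf — visit L.
    At B: go right to Z.
      At Z: go left to R.
        R is a leaf — visit R.
      At Z: go right to M.
        M is a leaf — visit M.
      Visit Z.
    Visit B.
  Visit G.
At V: go right to W.
  At W: go left to A.
    At A: no left child.
    At A: go right to Y.
      Y is a leaf — visit Y.
    Visit A.
  At W: no right child.
  Visit W.
Visit V.
Full post-order sequence: S, E, L, R, M, Z, B, G, Y, A, W, V.

S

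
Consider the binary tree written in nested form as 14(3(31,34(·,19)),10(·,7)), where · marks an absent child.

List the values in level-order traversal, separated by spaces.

14 3 10 31 34 7 19

Level-order visits nodes level by level from the root, left to right within each level.
Level 0: 14
Level 1: 3, 10
Level 2: 31, 34, 7
Level 3: 19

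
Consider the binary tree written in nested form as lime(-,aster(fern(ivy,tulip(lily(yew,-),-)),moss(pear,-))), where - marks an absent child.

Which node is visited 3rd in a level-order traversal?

fern

Level-order visits nodes level by level from the root, left to right within each level.
Level 0: lime
Level 1: aster
Level 2: fern, moss
Level 3: ivy, tulip, pear
Level 4: lily
Level 5: yew
Full level-order sequence: lime, aster, fern, moss, ivy, tulip, pear, lily, yew.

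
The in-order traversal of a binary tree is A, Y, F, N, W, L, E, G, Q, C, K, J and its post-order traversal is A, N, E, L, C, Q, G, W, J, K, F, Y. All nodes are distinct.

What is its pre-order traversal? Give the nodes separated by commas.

The last element of post-order is the root; it splits in-order into left and right subtrees.
Root Y: left subtree has 1 node {A}, right has 10 {F, N, W, L, E, G, Q, C, K, J}.
  Root F: left subtree has 0 nodes { }, right has 9 {N, W, L, E, G, Q, C, K, J}.
    Root K: left subtree has 7 nodes {N, W, L, E, G, Q, C}, right has 1 {J}.
      Root W: left subtree has 1 node {N}, right has 5 {L, E, G, Q, C}.
        Root G: left subtree has 2 nodes {L, E}, right has 2 {Q, C}.
          Root L: left subtree has 0 nodes { }, right has 1 {E}.
          Root Q: left subtree has 0 nodes { }, right has 1 {C}.

Y, A, F, K, W, N, G, L, E, Q, C, J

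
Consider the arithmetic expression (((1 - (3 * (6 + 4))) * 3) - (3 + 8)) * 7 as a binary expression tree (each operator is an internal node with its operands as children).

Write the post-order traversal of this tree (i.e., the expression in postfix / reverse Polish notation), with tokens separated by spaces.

Post-order on an expression tree gives postfix notation: for each operator, emit left operand, right operand, then the operator.

1 3 6 4 + * - 3 * 3 8 + - 7 *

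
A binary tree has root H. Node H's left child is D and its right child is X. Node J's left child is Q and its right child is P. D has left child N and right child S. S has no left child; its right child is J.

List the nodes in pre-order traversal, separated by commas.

Pre-order visits the node, then its left subtree, then its right subtree.
Visit H.
At H: go left to D.
  Visit D.
  At D: go left to N.
    N is a leaf — visit N.
  At D: go right to S.
    Visit S.
    At S: no left child.
    At S: go right to J.
      Visit J.
      At J: go left to Q.
        Q is a leaf — visit Q.
      At J: go right to P.
        P is a leaf — visit P.
At H: go right to X.
  X is a leaf — visit X.

H, D, N, S, J, Q, P, X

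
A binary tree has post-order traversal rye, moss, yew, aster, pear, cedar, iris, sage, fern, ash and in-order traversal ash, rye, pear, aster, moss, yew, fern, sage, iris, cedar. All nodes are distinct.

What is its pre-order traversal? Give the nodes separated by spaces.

ash fern pear rye aster yew moss sage iris cedar

The last element of post-order is the root; it splits in-order into left and right subtrees.
Root ash: left subtree has 0 nodes { }, right has 9 {rye, pear, aster, moss, yew, fern, sage, iris, cedar}.
  Root fern: left subtree has 5 nodes {rye, pear, aster, moss, yew}, right has 3 {sage, iris, cedar}.
    Root pear: left subtree has 1 node {rye}, right has 3 {aster, moss, yew}.
      Root aster: left subtree has 0 nodes { }, right has 2 {moss, yew}.
        Root yew: left subtree has 1 node {moss}, right has 0 { }.
    Root sage: left subtree has 0 nodes { }, right has 2 {iris, cedar}.
      Root iris: left subtree has 0 nodes { }, right has 1 {cedar}.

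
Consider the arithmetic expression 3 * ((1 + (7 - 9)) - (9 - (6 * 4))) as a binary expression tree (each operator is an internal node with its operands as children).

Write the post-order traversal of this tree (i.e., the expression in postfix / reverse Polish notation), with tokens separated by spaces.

Post-order on an expression tree gives postfix notation: for each operator, emit left operand, right operand, then the operator.

3 1 7 9 - + 9 6 4 * - - *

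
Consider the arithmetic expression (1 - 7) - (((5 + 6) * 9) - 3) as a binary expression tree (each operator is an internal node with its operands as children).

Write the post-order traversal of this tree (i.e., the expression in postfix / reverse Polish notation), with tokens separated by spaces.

Post-order on an expression tree gives postfix notation: for each operator, emit left operand, right operand, then the operator.

1 7 - 5 6 + 9 * 3 - -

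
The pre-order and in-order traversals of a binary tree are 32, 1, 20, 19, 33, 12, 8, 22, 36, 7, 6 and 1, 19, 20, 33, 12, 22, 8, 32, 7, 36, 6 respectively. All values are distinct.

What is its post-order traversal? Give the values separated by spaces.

19 22 8 12 33 20 1 7 6 36 32

The first element of pre-order is the root; it splits in-order into left and right subtrees.
Root 32: left subtree has 7 nodes {1, 19, 20, 33, 12, 22, 8}, right has 3 {7, 36, 6}.
  Root 1: left subtree has 0 nodes { }, right has 6 {19, 20, 33, 12, 22, 8}.
    Root 20: left subtree has 1 node {19}, right has 4 {33, 12, 22, 8}.
      Root 33: left subtree has 0 nodes { }, right has 3 {12, 22, 8}.
        Root 12: left subtree has 0 nodes { }, right has 2 {22, 8}.
          Root 8: left subtree has 1 node {22}, right has 0 { }.
  Root 36: left subtree has 1 node {7}, right has 1 {6}.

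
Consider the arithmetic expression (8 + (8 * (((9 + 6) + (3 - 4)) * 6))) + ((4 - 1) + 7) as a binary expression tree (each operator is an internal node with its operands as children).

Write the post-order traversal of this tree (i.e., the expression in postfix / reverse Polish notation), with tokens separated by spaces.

8 8 9 6 + 3 4 - + 6 * * + 4 1 - 7 + +

Post-order on an expression tree gives postfix notation: for each operator, emit left operand, right operand, then the operator.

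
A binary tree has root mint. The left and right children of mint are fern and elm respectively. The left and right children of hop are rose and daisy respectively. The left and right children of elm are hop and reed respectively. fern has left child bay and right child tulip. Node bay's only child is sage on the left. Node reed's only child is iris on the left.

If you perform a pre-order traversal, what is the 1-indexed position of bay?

Pre-order visits the node, then its left subtree, then its right subtree.
Visit mint.
At mint: go left to fern.
  Visit fern.
  At fern: go left to bay.
    Visit bay.
    At bay: go left to sage.
      sage is a leaf — visit sage.
    At bay: no right child.
  At fern: go right to tulip.
    tulip is a leaf — visit tulip.
At mint: go right to elm.
  Visit elm.
  At elm: go left to hop.
    Visit hop.
    At hop: go left to rose.
      rose is a leaf — visit rose.
    At hop: go right to daisy.
      daisy is a leaf — visit daisy.
  At elm: go right to reed.
    Visit reed.
    At reed: go left to iris.
      iris is a leaf — visit iris.
    At reed: no right child.
Full pre-order sequence: mint, fern, bay, sage, tulip, elm, hop, rose, daisy, reed, iris.

3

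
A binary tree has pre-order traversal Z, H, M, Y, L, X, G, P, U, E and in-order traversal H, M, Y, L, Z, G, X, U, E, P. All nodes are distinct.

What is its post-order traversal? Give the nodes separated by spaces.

The first element of pre-order is the root; it splits in-order into left and right subtrees.
Root Z: left subtree has 4 nodes {H, M, Y, L}, right has 5 {G, X, U, E, P}.
  Root H: left subtree has 0 nodes { }, right has 3 {M, Y, L}.
    Root M: left subtree has 0 nodes { }, right has 2 {Y, L}.
      Root Y: left subtree has 0 nodes { }, right has 1 {L}.
  Root X: left subtree has 1 node {G}, right has 3 {U, E, P}.
    Root P: left subtree has 2 nodes {U, E}, right has 0 { }.
      Root U: left subtree has 0 nodes { }, right has 1 {E}.

L Y M H G E U P X Z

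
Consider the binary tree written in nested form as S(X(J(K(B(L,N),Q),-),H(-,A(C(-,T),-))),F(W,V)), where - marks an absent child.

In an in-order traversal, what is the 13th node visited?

In-order visits the left subtree, then the node, then the right subtree.
At S: go left to X.
  At X: go left to J.
    At J: go left to K.
      At K: go left to B.
        At B: go left to L.
          L is a leaf — visit L.
        Visit B.
        At B: go right to N.
          N is a leaf — visit N.
      Visit K.
      At K: go right to Q.
        Q is a leaf — visit Q.
    Visit J.
    At J: no right child.
  Visit X.
  At X: go right to H.
    At H: no left child.
    Visit H.
    At H: go right to A.
      At A: go left to C.
        At C: no left child.
        Visit C.
        At C: go right to T.
          T is a leaf — visit T.
      Visit A.
      At A: no right child.
Visit S.
At S: go right to F.
  At F: go left to W.
    W is a leaf — visit W.
  Visit F.
  At F: go right to V.
    V is a leaf — visit V.
Full in-order sequence: L, B, N, K, Q, J, X, H, C, T, A, S, W, F, V.

W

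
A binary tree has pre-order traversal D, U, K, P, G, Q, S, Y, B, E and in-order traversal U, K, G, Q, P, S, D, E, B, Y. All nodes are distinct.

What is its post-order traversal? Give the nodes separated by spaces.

The first element of pre-order is the root; it splits in-order into left and right subtrees.
Root D: left subtree has 6 nodes {U, K, G, Q, P, S}, right has 3 {E, B, Y}.
  Root U: left subtree has 0 nodes { }, right has 5 {K, G, Q, P, S}.
    Root K: left subtree has 0 nodes { }, right has 4 {G, Q, P, S}.
      Root P: left subtree has 2 nodes {G, Q}, right has 1 {S}.
        Root G: left subtree has 0 nodes { }, right has 1 {Q}.
  Root Y: left subtree has 2 nodes {E, B}, right has 0 { }.
    Root B: left subtree has 1 node {E}, right has 0 { }.

Q G S P K U E B Y D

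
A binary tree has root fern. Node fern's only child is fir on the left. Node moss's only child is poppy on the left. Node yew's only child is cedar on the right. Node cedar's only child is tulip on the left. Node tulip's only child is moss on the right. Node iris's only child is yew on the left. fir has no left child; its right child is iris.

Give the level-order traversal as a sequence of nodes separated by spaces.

fern fir iris yew cedar tulip moss poppy

Level-order visits nodes level by level from the root, left to right within each level.
Level 0: fern
Level 1: fir
Level 2: iris
Level 3: yew
Level 4: cedar
Level 5: tulip
Level 6: moss
Level 7: poppy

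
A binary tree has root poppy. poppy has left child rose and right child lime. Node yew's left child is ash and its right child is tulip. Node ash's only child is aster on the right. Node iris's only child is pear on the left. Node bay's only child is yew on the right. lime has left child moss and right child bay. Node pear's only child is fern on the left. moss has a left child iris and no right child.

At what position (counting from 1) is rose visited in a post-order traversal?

1

Post-order visits the left subtree, then the right subtree, then the node.
At poppy: go left to rose.
  rose is a leaf — visit rose.
At poppy: go right to lime.
  At lime: go left to moss.
    At moss: go left to iris.
      At iris: go left to pear.
        At pear: go left to fern.
          fern is a leaf — visit fern.
        At pear: no right child.
        Visit pear.
      At iris: no right child.
      Visit iris.
    At moss: no right child.
    Visit moss.
  At lime: go right to bay.
    At bay: no left child.
    At bay: go right to yew.
      At yew: go left to ash.
        At ash: no left child.
        At ash: go right to aster.
          aster is a leaf — visit aster.
        Visit ash.
      At yew: go right to tulip.
        tulip is a leaf — visit tulip.
      Visit yew.
    Visit bay.
  Visit lime.
Visit poppy.
Full post-order sequence: rose, fern, pear, iris, moss, aster, ash, tulip, yew, bay, lime, poppy.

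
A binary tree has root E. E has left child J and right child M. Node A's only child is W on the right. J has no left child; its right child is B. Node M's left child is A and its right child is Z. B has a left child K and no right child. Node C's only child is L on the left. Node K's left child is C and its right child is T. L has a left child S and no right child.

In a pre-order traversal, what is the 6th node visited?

L

Pre-order visits the node, then its left subtree, then its right subtree.
Visit E.
At E: go left to J.
  Visit J.
  At J: no left child.
  At J: go right to B.
    Visit B.
    At B: go left to K.
      Visit K.
      At K: go left to C.
        Visit C.
        At C: go left to L.
          Visit L.
          At L: go left to S.
            S is a leaf — visit S.
          At L: no right child.
        At C: no right child.
      At K: go right to T.
        T is a leaf — visit T.
    At B: no right child.
At E: go right to M.
  Visit M.
  At M: go left to A.
    Visit A.
    At A: no left child.
    At A: go right to W.
      W is a leaf — visit W.
  At M: go right to Z.
    Z is a leaf — visit Z.
Full pre-order sequence: E, J, B, K, C, L, S, T, M, A, W, Z.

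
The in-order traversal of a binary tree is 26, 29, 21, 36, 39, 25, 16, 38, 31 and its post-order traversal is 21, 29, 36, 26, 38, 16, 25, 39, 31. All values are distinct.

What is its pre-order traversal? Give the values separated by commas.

31, 39, 26, 36, 29, 21, 25, 16, 38

The last element of post-order is the root; it splits in-order into left and right subtrees.
Root 31: left subtree has 8 nodes {26, 29, 21, 36, 39, 25, 16, 38}, right has 0 { }.
  Root 39: left subtree has 4 nodes {26, 29, 21, 36}, right has 3 {25, 16, 38}.
    Root 26: left subtree has 0 nodes { }, right has 3 {29, 21, 36}.
      Root 36: left subtree has 2 nodes {29, 21}, right has 0 { }.
        Root 29: left subtree has 0 nodes { }, right has 1 {21}.
    Root 25: left subtree has 0 nodes { }, right has 2 {16, 38}.
      Root 16: left subtree has 0 nodes { }, right has 1 {38}.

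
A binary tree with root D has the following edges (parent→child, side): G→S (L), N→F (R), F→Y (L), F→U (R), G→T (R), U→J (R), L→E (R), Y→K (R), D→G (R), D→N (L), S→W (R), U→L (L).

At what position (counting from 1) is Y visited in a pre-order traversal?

Pre-order visits the node, then its left subtree, then its right subtree.
Visit D.
At D: go left to N.
  Visit N.
  At N: no left child.
  At N: go right to F.
    Visit F.
    At F: go left to Y.
      Visit Y.
      At Y: no left child.
      At Y: go right to K.
        K is a leaf — visit K.
    At F: go right to U.
      Visit U.
      At U: go left to L.
        Visit L.
        At L: no left child.
        At L: go right to E.
          E is a leaf — visit E.
      At U: go right to J.
        J is a leaf — visit J.
At D: go right to G.
  Visit G.
  At G: go left to S.
    Visit S.
    At S: no left child.
    At S: go right to W.
      W is a leaf — visit W.
  At G: go right to T.
    T is a leaf — visit T.
Full pre-order sequence: D, N, F, Y, K, U, L, E, J, G, S, W, T.

4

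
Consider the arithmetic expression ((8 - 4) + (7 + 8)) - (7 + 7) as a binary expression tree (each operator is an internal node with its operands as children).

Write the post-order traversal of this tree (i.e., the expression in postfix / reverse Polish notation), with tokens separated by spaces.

Post-order on an expression tree gives postfix notation: for each operator, emit left operand, right operand, then the operator.

8 4 - 7 8 + + 7 7 + -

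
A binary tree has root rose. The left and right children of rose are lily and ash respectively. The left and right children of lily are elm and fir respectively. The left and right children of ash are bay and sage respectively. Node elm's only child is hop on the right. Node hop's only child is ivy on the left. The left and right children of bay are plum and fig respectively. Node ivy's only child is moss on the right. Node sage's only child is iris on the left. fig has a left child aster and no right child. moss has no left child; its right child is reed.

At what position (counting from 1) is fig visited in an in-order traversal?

12

In-order visits the left subtree, then the node, then the right subtree.
At rose: go left to lily.
  At lily: go left to elm.
    At elm: no left child.
    Visit elm.
    At elm: go right to hop.
      At hop: go left to ivy.
        At ivy: no left child.
        Visit ivy.
        At ivy: go right to moss.
          At moss: no left child.
          Visit moss.
          At moss: go right to reed.
            reed is a leaf — visit reed.
      Visit hop.
      At hop: no right child.
  Visit lily.
  At lily: go right to fir.
    fir is a leaf — visit fir.
Visit rose.
At rose: go right to ash.
  At ash: go left to bay.
    At bay: go left to plum.
      plum is a leaf — visit plum.
    Visit bay.
    At bay: go right to fig.
      At fig: go left to aster.
        aster is a leaf — visit aster.
      Visit fig.
      At fig: no right child.
  Visit ash.
  At ash: go right to sage.
    At sage: go left to iris.
      iris is a leaf — visit iris.
    Visit sage.
    At sage: no right child.
Full in-order sequence: elm, ivy, moss, reed, hop, lily, fir, rose, plum, bay, aster, fig, ash, iris, sage.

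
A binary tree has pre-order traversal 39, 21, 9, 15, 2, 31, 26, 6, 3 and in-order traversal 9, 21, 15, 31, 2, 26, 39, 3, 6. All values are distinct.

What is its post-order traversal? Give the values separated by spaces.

The first element of pre-order is the root; it splits in-order into left and right subtrees.
Root 39: left subtree has 6 nodes {9, 21, 15, 31, 2, 26}, right has 2 {3, 6}.
  Root 21: left subtree has 1 node {9}, right has 4 {15, 31, 2, 26}.
    Root 15: left subtree has 0 nodes { }, right has 3 {31, 2, 26}.
      Root 2: left subtree has 1 node {31}, right has 1 {26}.
  Root 6: left subtree has 1 node {3}, right has 0 { }.

9 31 26 2 15 21 3 6 39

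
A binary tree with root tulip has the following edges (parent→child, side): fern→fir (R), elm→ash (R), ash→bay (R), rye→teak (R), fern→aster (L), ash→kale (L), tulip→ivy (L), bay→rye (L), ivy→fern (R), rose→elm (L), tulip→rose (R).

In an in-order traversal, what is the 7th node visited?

In-order visits the left subtree, then the node, then the right subtree.
At tulip: go left to ivy.
  At ivy: no left child.
  Visit ivy.
  At ivy: go right to fern.
    At fern: go left to aster.
      aster is a leaf — visit aster.
    Visit fern.
    At fern: go right to fir.
      fir is a leaf — visit fir.
Visit tulip.
At tulip: go right to rose.
  At rose: go left to elm.
    At elm: no left child.
    Visit elm.
    At elm: go right to ash.
      At ash: go left to kale.
        kale is a leaf — visit kale.
      Visit ash.
      At ash: go right to bay.
        At bay: go left to rye.
          At rye: no left child.
          Visit rye.
          At rye: go right to teak.
            teak is a leaf — visit teak.
        Visit bay.
        At bay: no right child.
  Visit rose.
  At rose: no right child.
Full in-order sequence: ivy, aster, fern, fir, tulip, elm, kale, ash, rye, teak, bay, rose.

kale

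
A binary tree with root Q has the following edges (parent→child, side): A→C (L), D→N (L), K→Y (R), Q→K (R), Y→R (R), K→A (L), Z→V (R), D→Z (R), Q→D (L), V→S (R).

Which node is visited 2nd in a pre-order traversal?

D

Pre-order visits the node, then its left subtree, then its right subtree.
Visit Q.
At Q: go left to D.
  Visit D.
  At D: go left to N.
    N is a leaf — visit N.
  At D: go right to Z.
    Visit Z.
    At Z: no left child.
    At Z: go right to V.
      Visit V.
      At V: no left child.
      At V: go right to S.
        S is a leaf — visit S.
At Q: go right to K.
  Visit K.
  At K: go left to A.
    Visit A.
    At A: go left to C.
      C is a leaf — visit C.
    At A: no right child.
  At K: go right to Y.
    Visit Y.
    At Y: no left child.
    At Y: go right to R.
      R is a leaf — visit R.
Full pre-order sequence: Q, D, N, Z, V, S, K, A, C, Y, R.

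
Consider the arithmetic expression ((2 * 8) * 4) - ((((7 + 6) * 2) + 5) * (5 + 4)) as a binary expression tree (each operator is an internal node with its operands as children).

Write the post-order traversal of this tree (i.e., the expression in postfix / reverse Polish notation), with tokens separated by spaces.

2 8 * 4 * 7 6 + 2 * 5 + 5 4 + * -

Post-order on an expression tree gives postfix notation: for each operator, emit left operand, right operand, then the operator.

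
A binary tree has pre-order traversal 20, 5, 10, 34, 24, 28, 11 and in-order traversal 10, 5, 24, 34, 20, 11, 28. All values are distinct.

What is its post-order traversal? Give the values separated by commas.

10, 24, 34, 5, 11, 28, 20

The first element of pre-order is the root; it splits in-order into left and right subtrees.
Root 20: left subtree has 4 nodes {10, 5, 24, 34}, right has 2 {11, 28}.
  Root 5: left subtree has 1 node {10}, right has 2 {24, 34}.
    Root 34: left subtree has 1 node {24}, right has 0 { }.
  Root 28: left subtree has 1 node {11}, right has 0 { }.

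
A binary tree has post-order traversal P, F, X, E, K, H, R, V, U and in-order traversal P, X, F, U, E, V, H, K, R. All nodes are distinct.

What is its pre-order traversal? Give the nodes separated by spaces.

U X P F V E R H K

The last element of post-order is the root; it splits in-order into left and right subtrees.
Root U: left subtree has 3 nodes {P, X, F}, right has 5 {E, V, H, K, R}.
  Root X: left subtree has 1 node {P}, right has 1 {F}.
  Root V: left subtree has 1 node {E}, right has 3 {H, K, R}.
    Root R: left subtree has 2 nodes {H, K}, right has 0 { }.
      Root H: left subtree has 0 nodes { }, right has 1 {K}.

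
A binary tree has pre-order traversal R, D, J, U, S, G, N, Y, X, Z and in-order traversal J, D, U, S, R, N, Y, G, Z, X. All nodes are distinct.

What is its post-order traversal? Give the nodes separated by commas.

The first element of pre-order is the root; it splits in-order into left and right subtrees.
Root R: left subtree has 4 nodes {J, D, U, S}, right has 5 {N, Y, G, Z, X}.
  Root D: left subtree has 1 node {J}, right has 2 {U, S}.
    Root U: left subtree has 0 nodes { }, right has 1 {S}.
  Root G: left subtree has 2 nodes {N, Y}, right has 2 {Z, X}.
    Root N: left subtree has 0 nodes { }, right has 1 {Y}.
    Root X: left subtree has 1 node {Z}, right has 0 { }.

J, S, U, D, Y, N, Z, X, G, R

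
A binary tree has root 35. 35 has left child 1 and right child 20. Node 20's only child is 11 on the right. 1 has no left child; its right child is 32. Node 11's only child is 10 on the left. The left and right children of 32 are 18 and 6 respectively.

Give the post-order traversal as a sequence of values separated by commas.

18, 6, 32, 1, 10, 11, 20, 35

Post-order visits the left subtree, then the right subtree, then the node.
At 35: go left to 1.
  At 1: no left child.
  At 1: go right to 32.
    At 32: go left to 18.
      18 is a leaf — visit 18.
    At 32: go right to 6.
      6 is a leaf — visit 6.
    Visit 32.
  Visit 1.
At 35: go right to 20.
  At 20: no left child.
  At 20: go right to 11.
    At 11: go left to 10.
      10 is a leaf — visit 10.
    At 11: no right child.
    Visit 11.
  Visit 20.
Visit 35.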